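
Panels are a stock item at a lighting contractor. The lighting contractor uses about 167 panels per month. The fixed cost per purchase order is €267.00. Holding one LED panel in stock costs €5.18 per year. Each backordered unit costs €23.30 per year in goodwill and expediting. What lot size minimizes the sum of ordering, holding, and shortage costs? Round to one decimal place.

Annual demand D = 167 × 12 = 2,004.
With planned backorders, Q* = √(2DS/H) · √((H+B)/B).
√(2DS/H) = √(2 × 2,004 × 267 / 5.18) = 454.522.
√((H+B)/B) = √((5.18+23.3)/23.3) = 1.1056.
Q* ≈ 502.512.

Q* ≈ 502.5 panels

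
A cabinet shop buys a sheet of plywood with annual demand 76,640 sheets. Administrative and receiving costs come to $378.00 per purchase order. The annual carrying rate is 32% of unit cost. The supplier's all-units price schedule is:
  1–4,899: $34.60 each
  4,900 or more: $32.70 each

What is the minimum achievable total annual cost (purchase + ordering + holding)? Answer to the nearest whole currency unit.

TC* ≈ $2,537,677

Holding cost per unit per year at price C is H = 0.32·C.
Candidates are each tier's EOQ (if it falls in that tier) and each price-break quantity.
EOQ at $34.60 = 2287.6 (feasible in tier 1): TC = 76,640×$34.60 + (76,640/2287.6)×378 + (2287.6/2)×0.32×$34.60 = $2,677,072.05.
EOQ at $32.70 = 2353.1 < 4900, so use break Q=4900: TC = 76,640×$32.70 + (76,640/4900.0)×378 + (4900.0/2)×0.32×$32.70 = $2,537,677.03.
Lowest total cost among the candidates is at Q = 4900.0.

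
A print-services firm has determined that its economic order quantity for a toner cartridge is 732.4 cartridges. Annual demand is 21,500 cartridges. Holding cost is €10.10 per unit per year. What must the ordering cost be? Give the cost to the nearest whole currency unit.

Squaring Q* = √(2DS/H) gives Q*² = 2DS/H.
From Q* = √(2DS/H): S = Q*²H / (2D) = 732.4² × 10.1 / (2 × 21,500) = 125.9939.

S ≈ €126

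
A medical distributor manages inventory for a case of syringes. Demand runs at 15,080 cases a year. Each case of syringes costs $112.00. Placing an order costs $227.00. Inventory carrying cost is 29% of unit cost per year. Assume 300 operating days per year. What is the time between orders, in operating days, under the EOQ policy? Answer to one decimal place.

T ≈ 9.1 days

Holding cost H = 0.29 × $112.00 = $32.4800 per unit per year.
Q* = √(2DS/H) = √(2 × 15,080 × 227 / 32.48) ≈ 459.11.
Cycle time = Q*/D × 300 = 459.11 / 15,080 × 300 ≈ 9.134 days.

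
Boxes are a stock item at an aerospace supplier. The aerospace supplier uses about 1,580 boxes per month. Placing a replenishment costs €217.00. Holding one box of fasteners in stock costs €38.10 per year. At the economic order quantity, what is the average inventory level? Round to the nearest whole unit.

Annual demand D = 1,580 × 12 = 18,960.
The optimal lot size = √(2DS/H) = √(2 × 18,960 × 217 / 38.1) ≈ 464.73.
Average inventory = Q*/2 ≈ 464.73 / 2 = 232.365.

Average inventory ≈ 232 boxes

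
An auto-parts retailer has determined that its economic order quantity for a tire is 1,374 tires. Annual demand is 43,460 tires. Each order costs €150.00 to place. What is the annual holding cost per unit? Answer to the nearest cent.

H ≈ €6.91

Invert the EOQ relation Q*² = 2DS/H.
From Q* = √(2DS/H): H = 2DS / Q*² = 2 × 43,460 × 150 / 1,374² = 6.9062.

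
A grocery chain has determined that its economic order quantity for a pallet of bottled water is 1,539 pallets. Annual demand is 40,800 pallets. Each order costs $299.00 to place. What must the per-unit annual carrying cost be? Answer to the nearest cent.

H ≈ $10.30

Squaring Q* = √(2DS/H) gives Q*² = 2DS/H.
From Q* = √(2DS/H): H = 2DS / Q*² = 2 × 40,800 × 299 / 1,539² = 10.3011.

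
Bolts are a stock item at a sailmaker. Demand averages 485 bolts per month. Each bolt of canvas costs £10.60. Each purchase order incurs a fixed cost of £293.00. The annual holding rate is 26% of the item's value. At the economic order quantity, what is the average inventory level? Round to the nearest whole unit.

Average inventory ≈ 556 bolts

Annual demand D = 485 × 12 = 5,820.
Holding cost H = 0.26 × £10.60 = £2.7560 per unit per year.
Q* = √(2DS/H) = √(2 × 5,820 × 293 / 2.756) ≈ 1112.42.
Average inventory = Q*/2 ≈ 1112.42 / 2 = 556.212.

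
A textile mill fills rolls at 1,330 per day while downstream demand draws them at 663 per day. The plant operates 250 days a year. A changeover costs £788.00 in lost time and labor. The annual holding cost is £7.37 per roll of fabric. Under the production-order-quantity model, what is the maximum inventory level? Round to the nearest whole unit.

Annual demand D = 663 × 250 = 165,750.
Production build-up factor (1 − d/p) = 1 − 663/1,330 = 0.5015.
Q* = √(2DS / (H(1 − d/p))) = √(2 × 165,750 × 788 / (7.37 × 0.5015)).
= √(261,222,000 / 3.6961) ≈ 8406.864.
Maximum inventory = Q*(1 − d/p) = 8406.864 × 0.5015 ≈ 4216.074.

I_max ≈ 4,216 rolls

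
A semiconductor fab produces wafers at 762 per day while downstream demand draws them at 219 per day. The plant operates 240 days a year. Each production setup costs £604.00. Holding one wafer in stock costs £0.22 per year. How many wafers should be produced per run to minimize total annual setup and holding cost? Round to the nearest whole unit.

Q* ≈ 20,125 wafers

Annual demand D = 219 × 240 = 52,560.
Production build-up factor (1 − d/p) = 1 − 219/762 = 0.7126.
Q* = √(2DS / (H(1 − d/p))) = √(2 × 52,560 × 604 / (0.22 × 0.7126)).
= √(63,492,480 / 0.1568) ≈ 20124.606.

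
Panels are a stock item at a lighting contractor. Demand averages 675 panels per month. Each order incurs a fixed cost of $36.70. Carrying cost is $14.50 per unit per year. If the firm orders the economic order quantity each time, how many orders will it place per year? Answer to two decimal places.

N ≈ 40.00 orders per year

Annual demand D = 675 × 12 = 8,100.
Q* = √(2DS/H) = √(2 × 8,100 × 36.7 / 14.5) ≈ 202.49.
Orders per year = D / Q* = 8,100 / 202.49 ≈ 40.002.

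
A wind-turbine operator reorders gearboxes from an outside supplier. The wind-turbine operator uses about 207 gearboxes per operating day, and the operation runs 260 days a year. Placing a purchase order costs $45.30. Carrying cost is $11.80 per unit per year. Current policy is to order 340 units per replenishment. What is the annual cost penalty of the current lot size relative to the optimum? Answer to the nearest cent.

Extra cost ≈ $1,591.35 per year

Annual demand D = 207 × 260 = 53,820.
EOQ = √(2DS/H) = √(2 × 53,820 × 45.3 / 11.8) ≈ 642.83.
Cost at Q* = (D/Q*)S + (Q*/2)H = √(2DSH) ≈ $7,585.37.
Cost at Q = 340: (53,820/340)×45.3 + (340/2)×11.8 = $7,170.72 + $2,006.00 = $9,176.72.
Excess = $9,176.72 − $7,585.37 = $1,591.35.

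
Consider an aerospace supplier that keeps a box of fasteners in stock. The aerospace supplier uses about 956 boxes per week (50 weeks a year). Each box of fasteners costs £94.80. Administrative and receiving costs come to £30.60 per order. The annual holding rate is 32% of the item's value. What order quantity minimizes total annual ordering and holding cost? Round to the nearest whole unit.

Q* ≈ 311 boxes

Annual demand D = 956 × 50 = 47,800.
Holding cost H = 0.32 × £94.80 = £30.3360 per unit per year.
EOQ = √(2DS / H) = √(2 × 47,800 × 30.6 / 30.336).
= √(2,925,360 / 30.336) = √96,431.962 ≈ 310.535.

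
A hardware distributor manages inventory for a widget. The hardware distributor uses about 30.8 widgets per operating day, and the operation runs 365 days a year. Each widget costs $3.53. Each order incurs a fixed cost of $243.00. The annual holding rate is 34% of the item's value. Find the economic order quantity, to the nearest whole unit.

Annual demand D = 30.8 × 365 = 11,242.
Holding cost H = 0.34 × $3.53 = $1.2002 per unit per year.
EOQ = √(2DS / H) = √(2 × 11,242 × 243 / 1.2002).
= √(5,463,612 / 1.2002) = √4,552,251.2915 ≈ 2133.601.

Q* ≈ 2,134 widgets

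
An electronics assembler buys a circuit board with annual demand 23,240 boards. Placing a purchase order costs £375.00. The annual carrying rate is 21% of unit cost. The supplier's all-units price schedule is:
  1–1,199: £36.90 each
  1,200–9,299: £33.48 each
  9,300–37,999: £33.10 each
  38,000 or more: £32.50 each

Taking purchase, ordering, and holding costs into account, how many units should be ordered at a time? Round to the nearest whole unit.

Holding cost per unit per year at price C is H = 0.21·C.
Evaluate total cost at each tier's feasible EOQ or, if the EOQ is below the tier, at the tier's minimum quantity.
Tier 1 (£36.90): EOQ = 1499.8 exceeds tier's upper bound 1199, so this tier is dominated.
EOQ at £33.48 = 1574.5 (feasible in tier 2): TC = 23,240×£33.48 + (23,240/1574.5)×375 + (1574.5/2)×0.21×£33.48 = £789,145.29.
EOQ at £33.10 = 1583.5 < 9300, so use break Q=9300: TC = 23,240×£33.10 + (23,240/9300.0)×375 + (9300.0/2)×0.21×£33.10 = £802,503.25.
EOQ at £32.50 = 1598.1 < 38000, so use break Q=38000: TC = 23,240×£32.50 + (23,240/38000.0)×375 + (38000.0/2)×0.21×£32.50 = £885,204.34.
Lowest total cost is £789,145.29 at Q = 1574.5.

Q* ≈ 1,575 boards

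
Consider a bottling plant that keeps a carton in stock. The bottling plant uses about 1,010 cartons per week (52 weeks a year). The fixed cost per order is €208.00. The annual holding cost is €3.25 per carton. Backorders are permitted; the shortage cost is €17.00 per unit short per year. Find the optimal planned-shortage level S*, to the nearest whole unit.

Annual demand D = 1,010 × 52 = 52,520.
With planned backorders, Q* = √(2DS/H) · √((H+B)/B).
√(2DS/H) = √(2 × 52,520 × 208 / 3.25) = 2592.790.
√((H+B)/B) = √((3.25+17)/17) = 1.0914.
Q* ≈ 2829.798.
S* = Q* · H/(H+B) = 2829.798 × 3.25/20.25 ≈ 454.165.

S* ≈ 454 cartons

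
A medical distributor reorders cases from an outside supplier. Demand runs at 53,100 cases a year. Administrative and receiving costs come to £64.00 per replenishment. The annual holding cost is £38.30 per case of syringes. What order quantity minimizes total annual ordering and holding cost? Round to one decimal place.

EOQ = √(2DS / H) = √(2 × 53,100 × 64 / 38.3).
= √(6,796,800 / 38.3) = √177,462.141 ≈ 421.263.

Q* ≈ 421.3 cases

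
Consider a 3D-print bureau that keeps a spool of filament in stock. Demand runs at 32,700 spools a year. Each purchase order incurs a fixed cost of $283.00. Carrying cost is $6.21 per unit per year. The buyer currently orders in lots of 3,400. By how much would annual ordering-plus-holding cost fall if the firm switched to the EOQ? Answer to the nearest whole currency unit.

EOQ = √(2DS/H) = √(2 × 32,700 × 283 / 6.21) ≈ 1726.38.
Cost at Q* = (D/Q*)S + (Q*/2)H = √(2DSH) ≈ $10,720.82.
Cost at Q = 3,400: (32,700/3,400)×283 + (3,400/2)×6.21 = $2,721.79 + $10,557.00 = $13,278.79.
Excess = $13,278.79 − $10,720.82 = $2,557.98.

Extra cost ≈ $2,558 per year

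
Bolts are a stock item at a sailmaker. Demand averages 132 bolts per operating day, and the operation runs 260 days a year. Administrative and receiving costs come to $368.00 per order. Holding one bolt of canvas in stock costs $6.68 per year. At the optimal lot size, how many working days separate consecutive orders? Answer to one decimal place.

T ≈ 14.7 days

Annual demand D = 132 × 260 = 34,320.
Q* = √(2DS/H) = √(2 × 34,320 × 368 / 6.68) ≈ 1944.57.
Cycle time = Q*/D × 260 = 1944.57 / 34,320 × 260 ≈ 14.732 days.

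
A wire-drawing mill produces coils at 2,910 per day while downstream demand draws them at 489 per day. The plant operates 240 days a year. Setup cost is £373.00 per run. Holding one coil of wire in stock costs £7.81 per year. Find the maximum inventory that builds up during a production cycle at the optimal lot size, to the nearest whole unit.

Annual demand D = 489 × 240 = 117,360.
Production build-up factor (1 − d/p) = 1 − 489/2,910 = 0.8320.
Q* = √(2DS / (H(1 − d/p))) = √(2 × 117,360 × 373 / (7.81 × 0.8320)).
= √(87,550,560 / 6.4976) ≈ 3670.735.
Maximum inventory = Q*(1 − d/p) = 3670.735 × 0.8320 ≈ 3053.900.

I_max ≈ 3,054 coils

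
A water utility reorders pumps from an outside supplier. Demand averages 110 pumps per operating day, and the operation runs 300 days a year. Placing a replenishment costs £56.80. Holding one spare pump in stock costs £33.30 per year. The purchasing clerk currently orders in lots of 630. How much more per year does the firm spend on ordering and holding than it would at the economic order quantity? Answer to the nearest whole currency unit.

Annual demand D = 110 × 300 = 33,000.
EOQ = √(2DS/H) = √(2 × 33,000 × 56.8 / 33.3) ≈ 335.52.
Cost at Q* = (D/Q*)S + (Q*/2)H = √(2DSH) ≈ £11,172.96.
Cost at Q = 630: (33,000/630)×56.8 + (630/2)×33.3 = £2,975.24 + £10,489.50 = £13,464.74.
Excess = £13,464.74 − £11,172.96 = £2,291.78.

Extra cost ≈ £2,292 per year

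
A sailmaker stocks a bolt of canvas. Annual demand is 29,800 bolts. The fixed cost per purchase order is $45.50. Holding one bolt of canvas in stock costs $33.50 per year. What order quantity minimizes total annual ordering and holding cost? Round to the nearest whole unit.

EOQ = √(2DS / H) = √(2 × 29,800 × 45.5 / 33.5).
= √(2,711,800 / 33.5) = √80,949.2537 ≈ 284.516.

Q* ≈ 285 bolts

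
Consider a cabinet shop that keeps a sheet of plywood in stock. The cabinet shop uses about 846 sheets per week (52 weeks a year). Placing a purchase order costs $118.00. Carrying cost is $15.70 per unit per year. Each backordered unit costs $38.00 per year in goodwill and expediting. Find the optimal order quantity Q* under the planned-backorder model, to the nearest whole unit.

Annual demand D = 846 × 52 = 43,992.
With planned backorders, Q* = √(2DS/H) · √((H+B)/B).
√(2DS/H) = √(2 × 43,992 × 118 / 15.7) = 813.192.
√((H+B)/B) = √((15.7+38)/38) = 1.1888.
Q* ≈ 966.693.

Q* ≈ 967 sheets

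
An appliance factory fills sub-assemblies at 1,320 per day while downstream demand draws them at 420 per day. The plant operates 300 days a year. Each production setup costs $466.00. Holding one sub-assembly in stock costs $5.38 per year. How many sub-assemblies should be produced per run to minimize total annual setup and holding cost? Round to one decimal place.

Annual demand D = 420 × 300 = 126,000.
Production build-up factor (1 − d/p) = 1 − 420/1,320 = 0.6818.
Q* = √(2DS / (H(1 − d/p))) = √(2 × 126,000 × 466 / (5.38 × 0.6818)).
= √(117,432,000 / 3.6682) ≈ 5658.063.

Q* ≈ 5,658.1 sub-assemblies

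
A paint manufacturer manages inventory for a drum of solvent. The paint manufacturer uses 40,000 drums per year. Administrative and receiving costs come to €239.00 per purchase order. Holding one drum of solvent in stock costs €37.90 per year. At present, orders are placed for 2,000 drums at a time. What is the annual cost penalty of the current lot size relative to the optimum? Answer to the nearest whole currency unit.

EOQ = √(2DS/H) = √(2 × 40,000 × 239 / 37.9) ≈ 710.27.
Cost at Q* = (D/Q*)S + (Q*/2)H = √(2DSH) ≈ €26,919.29.
Cost at Q = 2,000: (40,000/2,000)×239 + (2,000/2)×37.9 = €4,780.00 + €37,900.00 = €42,680.00.
Excess = €42,680.00 − €26,919.29 = €15,760.71.

Extra cost ≈ €15,761 per year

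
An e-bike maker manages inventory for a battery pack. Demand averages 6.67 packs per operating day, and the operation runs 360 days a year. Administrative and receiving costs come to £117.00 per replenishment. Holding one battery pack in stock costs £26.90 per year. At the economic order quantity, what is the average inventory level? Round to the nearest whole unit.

Average inventory ≈ 72 packs

Annual demand D = 6.67 × 360 = 2,401.2.
Q* = √(2DS/H) = √(2 × 2,401.2 × 117 / 26.9) ≈ 144.53.
Average inventory = Q*/2 ≈ 144.53 / 2 = 72.263.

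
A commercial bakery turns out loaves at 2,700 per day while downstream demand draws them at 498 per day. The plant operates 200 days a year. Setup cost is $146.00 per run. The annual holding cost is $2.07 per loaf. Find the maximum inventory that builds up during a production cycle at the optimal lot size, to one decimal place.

Annual demand D = 498 × 200 = 99,600.
Production build-up factor (1 − d/p) = 1 − 498/2,700 = 0.8156.
Q* = √(2DS / (H(1 − d/p))) = √(2 × 99,600 × 146 / (2.07 × 0.8156)).
= √(29,083,200 / 1.6882) ≈ 4150.583.
Maximum inventory = Q*(1 − d/p) = 4150.583 × 0.8156 ≈ 3385.031.

I_max ≈ 3,385.0 loaves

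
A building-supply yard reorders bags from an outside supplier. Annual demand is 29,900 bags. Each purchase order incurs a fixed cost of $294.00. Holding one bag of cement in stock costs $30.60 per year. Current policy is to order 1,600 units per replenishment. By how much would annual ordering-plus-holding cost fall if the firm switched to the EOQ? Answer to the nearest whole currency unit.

Extra cost ≈ $6,780 per year

EOQ = √(2DS/H) = √(2 × 29,900 × 294 / 30.6) ≈ 757.99.
Cost at Q* = (D/Q*)S + (Q*/2)H = √(2DSH) ≈ $23,194.50.
Cost at Q = 1,600: (29,900/1,600)×294 + (1,600/2)×30.6 = $5,494.12 + $24,480.00 = $29,974.12.
Excess = $29,974.12 − $23,194.50 = $6,779.63.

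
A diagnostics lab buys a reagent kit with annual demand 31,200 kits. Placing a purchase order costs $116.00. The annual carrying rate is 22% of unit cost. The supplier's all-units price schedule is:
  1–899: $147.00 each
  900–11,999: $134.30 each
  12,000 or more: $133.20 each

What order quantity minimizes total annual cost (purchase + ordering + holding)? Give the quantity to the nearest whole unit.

Holding cost per unit per year at price C is H = 0.22·C.
Evaluate total cost at each tier's feasible EOQ or, if the EOQ is below the tier, at the tier's minimum quantity.
EOQ at $147.00 = 473.1 (feasible in tier 1): TC = 31,200×$147.00 + (31,200/473.1)×116 + (473.1/2)×0.22×$147.00 = $4,601,700.00.
EOQ at $134.30 = 495.0 < 900, so use break Q=900: TC = 31,200×$134.30 + (31,200/900.0)×116 + (900.0/2)×0.22×$134.30 = $4,207,477.03.
EOQ at $133.20 = 497.0 < 12000, so use break Q=12000: TC = 31,200×$133.20 + (31,200/12000.0)×116 + (12000.0/2)×0.22×$133.20 = $4,331,965.60.
Lowest total cost is $4,207,477.03 at Q = 900.0.

Q* ≈ 900 kits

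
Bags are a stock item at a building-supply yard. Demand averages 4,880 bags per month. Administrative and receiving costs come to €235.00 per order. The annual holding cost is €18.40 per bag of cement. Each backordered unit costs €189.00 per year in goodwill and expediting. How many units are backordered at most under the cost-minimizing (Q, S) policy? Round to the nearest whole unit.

Annual demand D = 4,880 × 12 = 58,560.
With planned backorders, Q* = √(2DS/H) · √((H+B)/B).
√(2DS/H) = √(2 × 58,560 × 235 / 18.4) = 1223.040.
√((H+B)/B) = √((18.4+189)/189) = 1.0475.
Q* ≈ 1281.191.
S* = Q* · H/(H+B) = 1281.191 × 18.4/207.4 ≈ 113.664.

S* ≈ 114 bags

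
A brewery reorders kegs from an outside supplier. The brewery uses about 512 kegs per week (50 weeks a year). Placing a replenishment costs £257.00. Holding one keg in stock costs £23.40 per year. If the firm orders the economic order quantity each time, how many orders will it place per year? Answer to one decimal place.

Annual demand D = 512 × 50 = 25,600.
The optimal lot size = √(2DS/H) = √(2 × 25,600 × 257 / 23.4) ≈ 749.88.
Orders per year = D / Q* = 25,600 / 749.88 ≈ 34.139.

N ≈ 34.1 orders per year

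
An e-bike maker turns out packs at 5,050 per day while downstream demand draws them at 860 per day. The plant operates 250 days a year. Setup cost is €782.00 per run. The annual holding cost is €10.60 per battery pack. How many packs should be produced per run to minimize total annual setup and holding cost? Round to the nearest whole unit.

Q* ≈ 6,183 packs

Annual demand D = 860 × 250 = 215,000.
Production build-up factor (1 − d/p) = 1 − 860/5,050 = 0.8297.
Q* = √(2DS / (H(1 − d/p))) = √(2 × 215,000 × 782 / (10.6 × 0.8297)).
= √(336,260,000 / 8.7949) ≈ 6183.343.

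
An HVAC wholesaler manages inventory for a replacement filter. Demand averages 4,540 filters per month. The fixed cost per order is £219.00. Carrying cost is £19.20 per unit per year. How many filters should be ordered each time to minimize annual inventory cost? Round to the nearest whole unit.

Q* ≈ 1,115 filters

Annual demand D = 4,540 × 12 = 54,480.
EOQ = √(2DS / H) = √(2 × 54,480 × 219 / 19.2).
= √(23,862,240 / 19.2) = √1,242,825 ≈ 1114.821.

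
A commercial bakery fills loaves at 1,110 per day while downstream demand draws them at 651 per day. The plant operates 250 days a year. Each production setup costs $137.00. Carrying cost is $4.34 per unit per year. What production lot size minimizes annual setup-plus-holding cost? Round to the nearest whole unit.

Annual demand D = 651 × 250 = 162,750.
Production build-up factor (1 − d/p) = 1 − 651/1,110 = 0.4135.
Q* = √(2DS / (H(1 − d/p))) = √(2 × 162,750 × 137 / (4.34 × 0.4135)).
= √(44,593,500 / 1.7946) ≈ 4984.781.

Q* ≈ 4,985 loaves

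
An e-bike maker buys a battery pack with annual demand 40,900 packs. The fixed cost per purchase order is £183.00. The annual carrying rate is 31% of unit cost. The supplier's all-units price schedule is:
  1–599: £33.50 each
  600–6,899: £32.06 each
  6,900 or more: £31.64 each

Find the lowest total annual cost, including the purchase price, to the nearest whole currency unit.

TC* ≈ £1,323,451

Holding cost per unit per year at price C is H = 0.31·C.
Evaluate total cost at each tier's feasible EOQ or, if the EOQ is below the tier, at the tier's minimum quantity.
Tier 1 (£33.50): EOQ = 1200.6 exceeds tier's upper bound 599, so this tier is dominated.
EOQ at £32.06 = 1227.3 (feasible in tier 2): TC = 40,900×£32.06 + (40,900/1227.3)×183 + (1227.3/2)×0.31×£32.06 = £1,323,451.33.
EOQ at £31.64 = 1235.4 < 6900, so use break Q=6900: TC = 40,900×£31.64 + (40,900/6900.0)×183 + (6900.0/2)×0.31×£31.64 = £1,328,999.72.
Lowest total cost among the candidates is at Q = 1227.3.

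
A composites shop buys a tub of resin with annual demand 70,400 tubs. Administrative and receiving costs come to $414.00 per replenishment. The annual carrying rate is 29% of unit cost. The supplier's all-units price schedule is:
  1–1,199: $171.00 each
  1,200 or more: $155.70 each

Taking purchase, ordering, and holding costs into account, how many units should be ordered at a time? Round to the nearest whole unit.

Q* ≈ 1,200 tubs

Holding cost per unit per year at price C is H = 0.29·C.
For each price level, check whether its EOQ is feasible; otherwise the best quantity at that price is the breakpoint.
EOQ at $171.00 = 1084.2 (feasible in tier 1): TC = 70,400×$171.00 + (70,400/1084.2)×414 + (1084.2/2)×0.29×$171.00 = $12,092,164.86.
EOQ at $155.70 = 1136.2 < 1200, so use break Q=1200: TC = 70,400×$155.70 + (70,400/1200.0)×414 + (1200.0/2)×0.29×$155.70 = $11,012,659.80.
Lowest total cost is $11,012,659.80 at Q = 1200.0.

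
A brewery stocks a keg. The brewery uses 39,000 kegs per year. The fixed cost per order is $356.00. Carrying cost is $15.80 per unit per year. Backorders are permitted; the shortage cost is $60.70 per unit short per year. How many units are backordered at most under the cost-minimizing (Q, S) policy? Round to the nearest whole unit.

S* ≈ 307 kegs

With planned backorders, Q* = √(2DS/H) · √((H+B)/B).
√(2DS/H) = √(2 × 39,000 × 356 / 15.8) = 1325.695.
√((H+B)/B) = √((15.8+60.7)/60.7) = 1.1226.
Q* ≈ 1488.265.
S* = Q* · H/(H+B) = 1488.265 × 15.8/76.5 ≈ 307.380.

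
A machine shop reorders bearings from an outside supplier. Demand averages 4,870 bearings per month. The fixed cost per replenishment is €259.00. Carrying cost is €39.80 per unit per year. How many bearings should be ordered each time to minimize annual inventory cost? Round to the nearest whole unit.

Q* ≈ 872 bearings

Annual demand D = 4,870 × 12 = 58,440.
EOQ = √(2DS / H) = √(2 × 58,440 × 259 / 39.8).
= √(30,271,920 / 39.8) = √760,601.005 ≈ 872.124.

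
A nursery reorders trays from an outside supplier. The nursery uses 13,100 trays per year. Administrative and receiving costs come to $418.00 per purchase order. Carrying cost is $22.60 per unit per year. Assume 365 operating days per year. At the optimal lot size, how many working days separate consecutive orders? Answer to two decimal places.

T ≈ 19.40 days

EOQ = √(2DS/H) = √(2 × 13,100 × 418 / 22.6) ≈ 696.12.
Cycle time = Q*/D × 365 = 696.12 / 13,100 × 365 ≈ 19.396 days.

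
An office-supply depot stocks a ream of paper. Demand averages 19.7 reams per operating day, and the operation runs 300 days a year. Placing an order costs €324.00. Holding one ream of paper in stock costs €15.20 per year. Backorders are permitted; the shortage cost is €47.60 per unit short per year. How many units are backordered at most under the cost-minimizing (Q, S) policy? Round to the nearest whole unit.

S* ≈ 140 reams

Annual demand D = 19.7 × 300 = 5,910.
With planned backorders, Q* = √(2DS/H) · √((H+B)/B).
√(2DS/H) = √(2 × 5,910 × 324 / 15.2) = 501.949.
√((H+B)/B) = √((15.2+47.6)/47.6) = 1.1486.
Q* ≈ 576.548.
S* = Q* · H/(H+B) = 576.548 × 15.2/62.8 ≈ 139.547.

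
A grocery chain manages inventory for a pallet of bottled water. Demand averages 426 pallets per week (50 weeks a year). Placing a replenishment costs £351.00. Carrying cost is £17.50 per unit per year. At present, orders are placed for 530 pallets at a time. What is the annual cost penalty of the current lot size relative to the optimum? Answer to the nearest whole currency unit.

Annual demand D = 426 × 50 = 21,300.
EOQ = √(2DS/H) = √(2 × 21,300 × 351 / 17.5) ≈ 924.36.
Cost at Q* = (D/Q*)S + (Q*/2)H = √(2DSH) ≈ £16,176.23.
Cost at Q = 530: (21,300/530)×351 + (530/2)×17.5 = £14,106.23 + £4,637.50 = £18,743.73.
Excess = £18,743.73 − £16,176.23 = £2,567.49.

Extra cost ≈ £2,567 per year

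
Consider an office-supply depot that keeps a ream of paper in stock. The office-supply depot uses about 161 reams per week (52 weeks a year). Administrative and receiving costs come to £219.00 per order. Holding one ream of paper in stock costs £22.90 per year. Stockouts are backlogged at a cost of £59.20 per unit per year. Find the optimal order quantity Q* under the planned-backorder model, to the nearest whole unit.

Q* ≈ 471 reams

Annual demand D = 161 × 52 = 8,372.
With planned backorders, Q* = √(2DS/H) · √((H+B)/B).
√(2DS/H) = √(2 × 8,372 × 219 / 22.9) = 400.160.
√((H+B)/B) = √((22.9+59.2)/59.2) = 1.1776.
Q* ≈ 471.243.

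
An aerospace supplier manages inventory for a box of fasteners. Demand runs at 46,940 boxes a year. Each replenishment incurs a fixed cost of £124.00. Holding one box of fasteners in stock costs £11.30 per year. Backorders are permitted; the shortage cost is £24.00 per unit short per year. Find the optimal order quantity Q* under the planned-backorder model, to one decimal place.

Q* ≈ 1,230.9 boxes

With planned backorders, Q* = √(2DS/H) · √((H+B)/B).
√(2DS/H) = √(2 × 46,940 × 124 / 11.3) = 1014.982.
√((H+B)/B) = √((11.3+24)/24) = 1.2128.
Q* ≈ 1230.949.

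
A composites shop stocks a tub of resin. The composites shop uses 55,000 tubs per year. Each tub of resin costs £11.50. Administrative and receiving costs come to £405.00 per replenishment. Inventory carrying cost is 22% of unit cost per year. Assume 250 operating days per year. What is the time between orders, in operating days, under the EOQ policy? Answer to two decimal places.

T ≈ 19.07 days

Holding cost H = 0.22 × £11.50 = £2.5300 per unit per year.
Q* = √(2DS/H) = √(2 × 55,000 × 405 / 2.53) ≈ 4196.27.
Cycle time = Q*/D × 250 = 4196.27 / 55,000 × 250 ≈ 19.074 days.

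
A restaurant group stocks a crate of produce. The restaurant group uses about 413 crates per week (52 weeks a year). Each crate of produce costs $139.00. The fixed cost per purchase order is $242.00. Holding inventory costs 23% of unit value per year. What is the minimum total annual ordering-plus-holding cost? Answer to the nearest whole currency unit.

TC* ≈ $18,229

Annual demand D = 413 × 52 = 21,476.
Holding cost H = 0.23 × $139.00 = $31.9700 per unit per year.
The optimal lot size = √(2DS/H) = √(2 × 21,476 × 242 / 31.97) ≈ 570.20.
At Q*, ordering cost (D/Q*)S equals holding cost (Q*/2)H, each = √(DSH/2).
Minimum total = √(2DSH) = √(2 × 21,476 × 242 × 31.97) ≈ 18229.330.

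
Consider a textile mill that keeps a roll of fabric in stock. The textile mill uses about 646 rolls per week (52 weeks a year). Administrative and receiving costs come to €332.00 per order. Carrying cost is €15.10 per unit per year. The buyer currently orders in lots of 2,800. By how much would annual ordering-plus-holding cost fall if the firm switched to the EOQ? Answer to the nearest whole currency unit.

Extra cost ≈ €6,771 per year

Annual demand D = 646 × 52 = 33,592.
EOQ = √(2DS/H) = √(2 × 33,592 × 332 / 15.1) ≈ 1215.38.
Cost at Q* = (D/Q*)S + (Q*/2)H = √(2DSH) ≈ €18,352.30.
Cost at Q = 2,800: (33,592/2,800)×332 + (2,800/2)×15.1 = €3,983.05 + €21,140.00 = €25,123.05.
Excess = €25,123.05 − €18,352.30 = €6,770.75.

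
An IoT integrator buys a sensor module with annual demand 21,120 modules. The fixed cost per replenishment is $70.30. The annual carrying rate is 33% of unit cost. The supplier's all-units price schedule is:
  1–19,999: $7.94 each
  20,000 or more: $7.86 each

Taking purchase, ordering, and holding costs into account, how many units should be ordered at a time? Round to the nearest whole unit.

Q* ≈ 1,065 modules

Holding cost per unit per year at price C is H = 0.33·C.
For each price level, check whether its EOQ is feasible; otherwise the best quantity at that price is the breakpoint.
EOQ at $7.94 = 1064.6 (feasible in tier 1): TC = 21,120×$7.94 + (21,120/1064.6)×70.3 + (1064.6/2)×0.33×$7.94 = $170,482.17.
EOQ at $7.86 = 1070.0 < 20000, so use break Q=20000: TC = 21,120×$7.86 + (21,120/20000.0)×70.3 + (20000.0/2)×0.33×$7.86 = $192,015.44.
Lowest total cost is $170,482.17 at Q = 1064.6.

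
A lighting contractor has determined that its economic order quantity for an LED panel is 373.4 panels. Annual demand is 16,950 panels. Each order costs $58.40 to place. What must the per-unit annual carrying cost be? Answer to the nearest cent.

H ≈ $14.20

Invert the EOQ relation Q*² = 2DS/H.
From Q* = √(2DS/H): H = 2DS / Q*² = 2 × 16,950 × 58.4 / 373.4² = 14.1992.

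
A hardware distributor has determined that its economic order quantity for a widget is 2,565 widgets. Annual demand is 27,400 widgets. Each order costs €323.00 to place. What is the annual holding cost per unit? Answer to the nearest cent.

H ≈ €2.69

The basic EOQ model gives Q* = √(2DS/H); rearrange for the unknown.
From Q* = √(2DS/H): H = 2DS / Q*² = 2 × 27,400 × 323 / 2,565² = 2.6903.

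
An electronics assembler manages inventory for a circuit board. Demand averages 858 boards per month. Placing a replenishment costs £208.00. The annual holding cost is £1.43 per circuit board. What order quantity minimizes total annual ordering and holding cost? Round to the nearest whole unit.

Q* ≈ 1,731 boards

Annual demand D = 858 × 12 = 10,296.
EOQ = √(2DS / H) = √(2 × 10,296 × 208 / 1.43).
= √(4,283,136 / 1.43) = √2,995,200 ≈ 1730.665.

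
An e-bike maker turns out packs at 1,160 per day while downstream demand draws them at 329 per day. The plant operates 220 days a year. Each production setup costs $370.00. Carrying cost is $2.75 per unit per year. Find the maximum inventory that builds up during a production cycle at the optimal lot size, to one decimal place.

I_max ≈ 3,735.3 packs

Annual demand D = 329 × 220 = 72,380.
Production build-up factor (1 − d/p) = 1 − 329/1,160 = 0.7164.
Q* = √(2DS / (H(1 − d/p))) = √(2 × 72,380 × 370 / (2.75 × 0.7164)).
= √(53,561,200 / 1.97) ≈ 5214.195.
Maximum inventory = Q*(1 − d/p) = 5214.195 × 0.7164 ≈ 3735.342.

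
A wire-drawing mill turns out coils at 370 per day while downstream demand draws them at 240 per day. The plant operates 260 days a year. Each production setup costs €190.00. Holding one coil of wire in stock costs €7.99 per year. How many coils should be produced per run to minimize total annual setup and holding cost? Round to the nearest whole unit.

Q* ≈ 2,906 coils

Annual demand D = 240 × 260 = 62,400.
Production build-up factor (1 − d/p) = 1 − 240/370 = 0.3514.
Q* = √(2DS / (H(1 − d/p))) = √(2 × 62,400 × 190 / (7.99 × 0.3514)).
= √(23,712,000 / 2.8073) ≈ 2906.296.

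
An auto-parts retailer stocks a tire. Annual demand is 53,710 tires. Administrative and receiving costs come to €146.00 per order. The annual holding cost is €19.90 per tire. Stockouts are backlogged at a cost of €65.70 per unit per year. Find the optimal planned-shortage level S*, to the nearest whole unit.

With planned backorders, Q* = √(2DS/H) · √((H+B)/B).
√(2DS/H) = √(2 × 53,710 × 146 / 19.9) = 887.754.
√((H+B)/B) = √((19.9+65.7)/65.7) = 1.1414.
Q* ≈ 1013.320.
S* = Q* · H/(H+B) = 1013.320 × 19.9/85.6 ≈ 235.573.

S* ≈ 236 tires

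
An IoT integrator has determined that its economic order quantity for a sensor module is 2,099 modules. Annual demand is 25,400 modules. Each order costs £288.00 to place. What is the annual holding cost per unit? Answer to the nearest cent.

The basic EOQ model gives Q* = √(2DS/H); rearrange for the unknown.
From Q* = √(2DS/H): H = 2DS / Q*² = 2 × 25,400 × 288 / 2,099² = 3.3207.

H ≈ £3.32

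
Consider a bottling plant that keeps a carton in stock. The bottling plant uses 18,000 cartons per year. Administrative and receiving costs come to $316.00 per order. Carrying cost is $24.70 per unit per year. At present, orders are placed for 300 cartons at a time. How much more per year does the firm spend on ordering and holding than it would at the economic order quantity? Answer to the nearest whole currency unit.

EOQ = √(2DS/H) = √(2 × 18,000 × 316 / 24.7) ≈ 678.65.
Cost at Q* = (D/Q*)S + (Q*/2)H = √(2DSH) ≈ $16,762.67.
Cost at Q = 300: (18,000/300)×316 + (300/2)×24.7 = $18,960.00 + $3,705.00 = $22,665.00.
Excess = $22,665.00 − $16,762.67 = $5,902.33.

Extra cost ≈ $5,902 per year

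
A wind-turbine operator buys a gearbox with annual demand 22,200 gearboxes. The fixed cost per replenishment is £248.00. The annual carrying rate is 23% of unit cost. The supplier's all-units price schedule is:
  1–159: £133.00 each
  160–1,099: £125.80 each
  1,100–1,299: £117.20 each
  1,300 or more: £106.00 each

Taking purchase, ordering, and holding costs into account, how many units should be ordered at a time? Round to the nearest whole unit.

Q* ≈ 1,300 gearboxes

Holding cost per unit per year at price C is H = 0.23·C.
Candidates are each tier's EOQ (if it falls in that tier) and each price-break quantity.
Tier 1 (£133.00): EOQ = 600.0 exceeds tier's upper bound 159, so this tier is dominated.
EOQ at £125.80 = 616.9 (feasible in tier 2): TC = 22,200×£125.80 + (22,200/616.9)×248 + (616.9/2)×0.23×£125.80 = £2,810,609.32.
EOQ at £117.20 = 639.1 < 1100, so use break Q=1100: TC = 22,200×£117.20 + (22,200/1100.0)×248 + (1100.0/2)×0.23×£117.20 = £2,621,670.89.
EOQ at £106.00 = 672.0 < 1300, so use break Q=1300: TC = 22,200×£106.00 + (22,200/1300.0)×248 + (1300.0/2)×0.23×£106.00 = £2,373,282.08.
Lowest total cost is £2,373,282.08 at Q = 1300.0.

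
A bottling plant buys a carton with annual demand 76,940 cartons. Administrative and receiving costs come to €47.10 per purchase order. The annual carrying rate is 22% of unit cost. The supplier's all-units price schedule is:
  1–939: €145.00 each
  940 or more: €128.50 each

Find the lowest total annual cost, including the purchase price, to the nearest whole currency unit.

TC* ≈ €9,903,932

Holding cost per unit per year at price C is H = 0.22·C.
Candidates are each tier's EOQ (if it falls in that tier) and each price-break quantity.
EOQ at €145.00 = 476.7 (feasible in tier 1): TC = 76,940×€145.00 + (76,940/476.7)×47.1 + (476.7/2)×0.22×€145.00 = €11,171,505.37.
EOQ at €128.50 = 506.3 < 940, so use break Q=940: TC = 76,940×€128.50 + (76,940/940.0)×47.1 + (940.0/2)×0.22×€128.50 = €9,903,932.09.
Lowest total cost among the candidates is at Q = 940.0.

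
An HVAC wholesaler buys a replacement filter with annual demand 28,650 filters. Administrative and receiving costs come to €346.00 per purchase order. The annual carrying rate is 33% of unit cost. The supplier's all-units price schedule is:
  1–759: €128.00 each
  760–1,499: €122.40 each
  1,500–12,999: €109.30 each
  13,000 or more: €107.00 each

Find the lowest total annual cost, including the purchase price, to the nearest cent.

Holding cost per unit per year at price C is H = 0.33·C.
For each price level, check whether its EOQ is feasible; otherwise the best quantity at that price is the breakpoint.
EOQ at €128.00 = 685.1 (feasible in tier 1): TC = 28,650×€128.00 + (28,650/685.1)×346 + (685.1/2)×0.33×€128.00 = €3,696,138.59.
EOQ at €122.40 = 700.6 < 760, so use break Q=760: TC = 28,650×€122.40 + (28,650/760.0)×346 + (760.0/2)×0.33×€122.40 = €3,535,152.25.
EOQ at €109.30 = 741.4 < 1500, so use break Q=1500: TC = 28,650×€109.30 + (28,650/1500.0)×346 + (1500.0/2)×0.33×€109.30 = €3,165,105.35.
EOQ at €107.00 = 749.3 < 13000, so use break Q=13000: TC = 28,650×€107.00 + (28,650/13000.0)×346 + (13000.0/2)×0.33×€107.00 = €3,295,827.53.
Lowest total cost among the candidates is at Q = 1500.0.

TC* ≈ €3,165,105.35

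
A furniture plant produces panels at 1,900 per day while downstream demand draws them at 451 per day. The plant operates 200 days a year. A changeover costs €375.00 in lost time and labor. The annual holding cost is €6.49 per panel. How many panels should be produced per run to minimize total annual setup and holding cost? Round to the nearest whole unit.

Annual demand D = 451 × 200 = 90,200.
Production build-up factor (1 − d/p) = 1 − 451/1,900 = 0.7626.
Q* = √(2DS / (H(1 − d/p))) = √(2 × 90,200 × 375 / (6.49 × 0.7626)).
= √(67,650,000 / 4.9495) ≈ 3697.040.

Q* ≈ 3,697 panels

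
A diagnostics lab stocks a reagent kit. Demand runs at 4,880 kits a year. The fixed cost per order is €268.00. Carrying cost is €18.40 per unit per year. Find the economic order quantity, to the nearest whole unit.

Q* ≈ 377 kits

EOQ = √(2DS / H) = √(2 × 4,880 × 268 / 18.4).
= √(2,615,680 / 18.4) = √142,156.5217 ≈ 377.036.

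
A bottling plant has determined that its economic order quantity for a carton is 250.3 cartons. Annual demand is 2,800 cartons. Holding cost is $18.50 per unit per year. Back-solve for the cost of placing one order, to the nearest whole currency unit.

The basic EOQ model gives Q* = √(2DS/H); rearrange for the unknown.
From Q* = √(2DS/H): S = Q*²H / (2D) = 250.3² × 18.5 / (2 × 2,800) = 206.9690.

S ≈ $207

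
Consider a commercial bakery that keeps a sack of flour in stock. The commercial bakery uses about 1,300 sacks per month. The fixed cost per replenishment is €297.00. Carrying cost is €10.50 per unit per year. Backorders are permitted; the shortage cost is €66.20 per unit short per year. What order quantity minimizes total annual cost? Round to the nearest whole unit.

Annual demand D = 1,300 × 12 = 15,600.
With planned backorders, Q* = √(2DS/H) · √((H+B)/B).
√(2DS/H) = √(2 × 15,600 × 297 / 10.5) = 939.422.
√((H+B)/B) = √((10.5+66.2)/66.2) = 1.0764.
Q* ≈ 1011.183.

Q* ≈ 1,011 sacks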